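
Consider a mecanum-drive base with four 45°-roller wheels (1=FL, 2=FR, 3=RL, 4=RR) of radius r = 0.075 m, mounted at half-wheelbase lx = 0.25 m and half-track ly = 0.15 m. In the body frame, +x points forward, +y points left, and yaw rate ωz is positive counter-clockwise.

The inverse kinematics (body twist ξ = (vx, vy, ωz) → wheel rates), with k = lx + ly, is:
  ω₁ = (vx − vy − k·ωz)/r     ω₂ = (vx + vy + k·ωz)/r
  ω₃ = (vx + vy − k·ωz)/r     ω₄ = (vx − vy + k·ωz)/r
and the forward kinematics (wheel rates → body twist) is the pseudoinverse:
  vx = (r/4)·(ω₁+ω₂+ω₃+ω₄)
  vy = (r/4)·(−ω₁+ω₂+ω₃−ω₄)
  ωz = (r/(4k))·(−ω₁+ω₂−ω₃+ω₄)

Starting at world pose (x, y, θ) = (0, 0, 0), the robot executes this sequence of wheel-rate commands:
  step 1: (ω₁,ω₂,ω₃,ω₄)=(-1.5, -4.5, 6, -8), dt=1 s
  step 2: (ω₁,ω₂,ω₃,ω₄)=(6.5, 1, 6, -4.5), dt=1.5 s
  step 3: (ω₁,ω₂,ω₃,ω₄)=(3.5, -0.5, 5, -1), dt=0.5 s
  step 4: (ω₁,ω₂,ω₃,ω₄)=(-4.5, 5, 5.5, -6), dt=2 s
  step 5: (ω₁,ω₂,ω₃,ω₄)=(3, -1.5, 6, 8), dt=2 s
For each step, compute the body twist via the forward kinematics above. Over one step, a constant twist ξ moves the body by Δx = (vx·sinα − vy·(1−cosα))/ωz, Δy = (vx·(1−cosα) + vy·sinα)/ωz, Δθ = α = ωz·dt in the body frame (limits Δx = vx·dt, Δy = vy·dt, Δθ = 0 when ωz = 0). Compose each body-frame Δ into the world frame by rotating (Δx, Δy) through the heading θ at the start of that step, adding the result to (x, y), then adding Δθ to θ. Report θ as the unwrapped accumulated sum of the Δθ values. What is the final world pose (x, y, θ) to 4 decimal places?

step 1: ξ=(vx,vy,ωz)=(-0.1500, 0.2062, -0.7969), dt=1.0 → body Δ=(-0.0567, 0.2418, -0.7969) → world pose (-0.0567, 0.2418, -0.7969)
step 2: ξ=(vx,vy,ωz)=(0.1687, 0.0937, -0.7500), dt=1.5 → body Δ=(0.2741, -0.0152, -1.1250) → world pose (0.1240, 0.0351, -1.9219)
step 3: ξ=(vx,vy,ωz)=(0.1313, 0.0375, -0.4687), dt=0.5 → body Δ=(0.0672, 0.0109, -0.2344) → world pose (0.1112, -0.0318, -2.1562)
step 4: ξ=(vx,vy,ωz)=(0.0000, 0.3937, -0.0937), dt=2.0 → body Δ=(0.0736, 0.7829, -0.1875) → world pose (0.7230, -0.5257, -2.3437)
step 5: ξ=(vx,vy,ωz)=(0.2906, -0.1219, -0.1172), dt=2.0 → body Δ=(0.5475, -0.3093, -0.2344) → world pose (0.1193, -0.7017, -2.5781)

(0.1193, -0.7017, -2.5781)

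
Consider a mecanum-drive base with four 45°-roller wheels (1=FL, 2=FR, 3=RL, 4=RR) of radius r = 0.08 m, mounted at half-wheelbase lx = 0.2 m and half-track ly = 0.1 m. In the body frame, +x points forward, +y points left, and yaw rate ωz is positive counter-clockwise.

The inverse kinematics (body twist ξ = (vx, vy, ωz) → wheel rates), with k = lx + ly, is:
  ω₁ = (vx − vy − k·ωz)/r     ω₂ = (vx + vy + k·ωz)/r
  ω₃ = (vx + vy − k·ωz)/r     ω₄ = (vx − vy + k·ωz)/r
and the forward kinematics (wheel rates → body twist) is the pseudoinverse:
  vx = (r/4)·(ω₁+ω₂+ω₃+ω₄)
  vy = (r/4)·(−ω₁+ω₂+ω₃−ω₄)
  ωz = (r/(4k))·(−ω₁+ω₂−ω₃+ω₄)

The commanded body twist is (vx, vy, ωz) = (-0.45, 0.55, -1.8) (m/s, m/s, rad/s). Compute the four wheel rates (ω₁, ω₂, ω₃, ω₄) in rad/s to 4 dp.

(-5.7500, -5.5000, 8.0000, -19.2500)

k = lx + ly = 0.2 + 0.1 = 0.3000;  k·ωz = 0.3000·-1.8 = -0.5400
ω₁ (FL) = (vx − vy − k·ωz)/r = -0.4600/0.08 = -5.7500
ω₂ (FR) = (vx + vy + k·ωz)/r = -0.4400/0.08 = -5.5000
ω₃ (RL) = (vx + vy − k·ωz)/r = 0.6400/0.08 = 8.0000
ω₄ (RR) = (vx − vy + k·ωz)/r = -1.5400/0.08 = -19.2500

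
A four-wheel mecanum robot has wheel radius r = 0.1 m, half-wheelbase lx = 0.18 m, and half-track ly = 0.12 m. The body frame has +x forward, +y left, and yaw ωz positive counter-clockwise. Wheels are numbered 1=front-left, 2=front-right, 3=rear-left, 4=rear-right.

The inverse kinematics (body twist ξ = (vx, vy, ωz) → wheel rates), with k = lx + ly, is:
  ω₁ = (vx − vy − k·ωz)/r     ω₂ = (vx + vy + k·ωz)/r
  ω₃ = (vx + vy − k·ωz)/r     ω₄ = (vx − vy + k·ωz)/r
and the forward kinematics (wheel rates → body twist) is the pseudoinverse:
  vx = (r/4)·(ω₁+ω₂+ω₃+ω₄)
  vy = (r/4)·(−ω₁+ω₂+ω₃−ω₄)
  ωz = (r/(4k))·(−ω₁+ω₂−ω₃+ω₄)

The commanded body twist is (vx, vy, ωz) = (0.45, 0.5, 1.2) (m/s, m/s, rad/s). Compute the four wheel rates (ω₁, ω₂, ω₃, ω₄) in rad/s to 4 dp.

(-4.1000, 13.1000, 5.9000, 3.1000)

k = lx + ly = 0.18 + 0.12 = 0.3000;  k·ωz = 0.3000·1.2 = 0.3600
ω₁ (FL) = (vx − vy − k·ωz)/r = -0.4100/0.1 = -4.1000
ω₂ (FR) = (vx + vy + k·ωz)/r = 1.3100/0.1 = 13.1000
ω₃ (RL) = (vx + vy − k·ωz)/r = 0.5900/0.1 = 5.9000
ω₄ (RR) = (vx − vy + k·ωz)/r = 0.3100/0.1 = 3.1000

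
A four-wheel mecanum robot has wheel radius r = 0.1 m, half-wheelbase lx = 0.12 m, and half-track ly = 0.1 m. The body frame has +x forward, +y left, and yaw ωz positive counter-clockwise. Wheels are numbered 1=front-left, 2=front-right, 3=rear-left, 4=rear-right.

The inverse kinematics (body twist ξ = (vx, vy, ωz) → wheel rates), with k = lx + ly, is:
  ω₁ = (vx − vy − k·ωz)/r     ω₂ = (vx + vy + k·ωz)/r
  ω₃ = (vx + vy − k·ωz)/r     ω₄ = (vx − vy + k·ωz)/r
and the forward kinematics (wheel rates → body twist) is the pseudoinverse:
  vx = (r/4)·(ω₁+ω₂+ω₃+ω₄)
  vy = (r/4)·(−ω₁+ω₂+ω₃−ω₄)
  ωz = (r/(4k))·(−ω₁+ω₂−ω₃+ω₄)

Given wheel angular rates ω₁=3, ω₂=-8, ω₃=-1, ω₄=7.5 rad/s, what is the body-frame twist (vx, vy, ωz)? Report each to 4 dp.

k = lx + ly = 0.12 + 0.1 = 0.2200
ω₁+ω₂+ω₃+ω₄ = 1.5000  →  vx = (0.1/4)·1.5000 = 0.0375
−ω₁+ω₂+ω₃−ω₄ = -19.5000  →  vy = (0.1/4)·-19.5000 = -0.4875
−ω₁+ω₂−ω₃+ω₄ = -2.5000  →  ωz = (0.1/0.8800)·-2.5000 = -0.2841

(0.0375, -0.4875, -0.2841)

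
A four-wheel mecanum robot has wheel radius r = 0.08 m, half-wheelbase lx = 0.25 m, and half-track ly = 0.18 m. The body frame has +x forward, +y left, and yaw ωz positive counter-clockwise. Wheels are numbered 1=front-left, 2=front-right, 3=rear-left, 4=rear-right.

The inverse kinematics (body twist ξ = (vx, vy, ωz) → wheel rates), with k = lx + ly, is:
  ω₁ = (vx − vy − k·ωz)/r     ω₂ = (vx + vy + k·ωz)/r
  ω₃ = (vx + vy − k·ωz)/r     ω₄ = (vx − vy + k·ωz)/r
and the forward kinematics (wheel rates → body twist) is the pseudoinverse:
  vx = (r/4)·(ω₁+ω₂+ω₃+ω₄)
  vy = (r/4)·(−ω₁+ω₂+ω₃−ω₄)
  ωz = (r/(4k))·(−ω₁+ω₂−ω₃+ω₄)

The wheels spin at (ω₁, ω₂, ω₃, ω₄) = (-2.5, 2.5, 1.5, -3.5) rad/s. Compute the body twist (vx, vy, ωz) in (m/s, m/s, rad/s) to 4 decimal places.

k = lx + ly = 0.25 + 0.18 = 0.4300
ω₁+ω₂+ω₃+ω₄ = -2.0000  →  vx = (0.08/4)·-2.0000 = -0.0400
−ω₁+ω₂+ω₃−ω₄ = 10.0000  →  vy = (0.08/4)·10.0000 = 0.2000
−ω₁+ω₂−ω₃+ω₄ = 0.0000  →  ωz = (0.08/1.7200)·0.0000 = 0.0000

(-0.0400, 0.2000, 0.0000)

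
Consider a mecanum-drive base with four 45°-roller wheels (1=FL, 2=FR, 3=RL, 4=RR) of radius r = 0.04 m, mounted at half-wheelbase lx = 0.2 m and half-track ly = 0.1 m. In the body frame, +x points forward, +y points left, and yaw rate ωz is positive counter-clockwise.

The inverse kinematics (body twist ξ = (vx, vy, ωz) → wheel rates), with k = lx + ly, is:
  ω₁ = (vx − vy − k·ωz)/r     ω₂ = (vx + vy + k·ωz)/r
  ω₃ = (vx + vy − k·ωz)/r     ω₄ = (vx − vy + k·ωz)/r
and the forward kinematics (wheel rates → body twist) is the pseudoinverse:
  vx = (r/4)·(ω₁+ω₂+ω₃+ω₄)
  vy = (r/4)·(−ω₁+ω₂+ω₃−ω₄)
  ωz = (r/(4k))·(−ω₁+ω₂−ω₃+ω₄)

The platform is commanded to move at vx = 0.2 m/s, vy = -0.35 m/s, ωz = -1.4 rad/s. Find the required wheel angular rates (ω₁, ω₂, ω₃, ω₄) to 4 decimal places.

k = lx + ly = 0.2 + 0.1 = 0.3000;  k·ωz = 0.3000·-1.4 = -0.4200
ω₁ (FL) = (vx − vy − k·ωz)/r = 0.9700/0.04 = 24.2500
ω₂ (FR) = (vx + vy + k·ωz)/r = -0.5700/0.04 = -14.2500
ω₃ (RL) = (vx + vy − k·ωz)/r = 0.2700/0.04 = 6.7500
ω₄ (RR) = (vx − vy + k·ωz)/r = 0.1300/0.04 = 3.2500

(24.2500, -14.2500, 6.7500, 3.2500)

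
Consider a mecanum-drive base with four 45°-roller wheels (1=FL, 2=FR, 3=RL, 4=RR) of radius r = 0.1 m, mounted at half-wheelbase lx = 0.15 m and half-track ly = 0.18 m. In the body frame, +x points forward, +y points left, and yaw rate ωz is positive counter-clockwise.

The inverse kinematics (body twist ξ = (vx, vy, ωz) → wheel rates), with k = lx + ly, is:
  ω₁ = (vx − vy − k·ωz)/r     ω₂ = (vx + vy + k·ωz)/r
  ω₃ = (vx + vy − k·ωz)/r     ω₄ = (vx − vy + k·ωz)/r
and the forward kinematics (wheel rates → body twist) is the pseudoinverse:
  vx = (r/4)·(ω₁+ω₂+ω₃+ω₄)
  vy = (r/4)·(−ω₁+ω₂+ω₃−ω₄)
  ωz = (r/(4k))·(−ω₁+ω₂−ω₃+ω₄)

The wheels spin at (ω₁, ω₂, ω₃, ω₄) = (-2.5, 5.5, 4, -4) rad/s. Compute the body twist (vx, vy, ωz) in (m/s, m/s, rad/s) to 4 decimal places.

k = lx + ly = 0.15 + 0.18 = 0.3300
ω₁+ω₂+ω₃+ω₄ = 3.0000  →  vx = (0.1/4)·3.0000 = 0.0750
−ω₁+ω₂+ω₃−ω₄ = 16.0000  →  vy = (0.1/4)·16.0000 = 0.4000
−ω₁+ω₂−ω₃+ω₄ = 0.0000  →  ωz = (0.1/1.3200)·0.0000 = 0.0000

(0.0750, 0.4000, 0.0000)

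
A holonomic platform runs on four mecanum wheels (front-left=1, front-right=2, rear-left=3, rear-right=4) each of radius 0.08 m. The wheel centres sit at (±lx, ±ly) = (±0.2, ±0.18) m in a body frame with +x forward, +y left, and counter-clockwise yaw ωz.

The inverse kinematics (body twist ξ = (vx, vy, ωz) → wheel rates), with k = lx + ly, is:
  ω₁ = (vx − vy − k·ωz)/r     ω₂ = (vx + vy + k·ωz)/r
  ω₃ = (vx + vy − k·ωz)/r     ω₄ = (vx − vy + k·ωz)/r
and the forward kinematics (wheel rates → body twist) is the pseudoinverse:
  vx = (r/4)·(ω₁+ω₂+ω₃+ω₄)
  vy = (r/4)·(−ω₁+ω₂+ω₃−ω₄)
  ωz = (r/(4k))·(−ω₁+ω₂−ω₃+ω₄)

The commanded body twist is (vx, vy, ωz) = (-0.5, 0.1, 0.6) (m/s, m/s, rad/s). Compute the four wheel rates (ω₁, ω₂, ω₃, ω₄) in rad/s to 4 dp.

k = lx + ly = 0.2 + 0.18 = 0.3800;  k·ωz = 0.3800·0.6 = 0.2280
ω₁ (FL) = (vx − vy − k·ωz)/r = -0.8280/0.08 = -10.3500
ω₂ (FR) = (vx + vy + k·ωz)/r = -0.1720/0.08 = -2.1500
ω₃ (RL) = (vx + vy − k·ωz)/r = -0.6280/0.08 = -7.8500
ω₄ (RR) = (vx − vy + k·ωz)/r = -0.3720/0.08 = -4.6500

(-10.3500, -2.1500, -7.8500, -4.6500)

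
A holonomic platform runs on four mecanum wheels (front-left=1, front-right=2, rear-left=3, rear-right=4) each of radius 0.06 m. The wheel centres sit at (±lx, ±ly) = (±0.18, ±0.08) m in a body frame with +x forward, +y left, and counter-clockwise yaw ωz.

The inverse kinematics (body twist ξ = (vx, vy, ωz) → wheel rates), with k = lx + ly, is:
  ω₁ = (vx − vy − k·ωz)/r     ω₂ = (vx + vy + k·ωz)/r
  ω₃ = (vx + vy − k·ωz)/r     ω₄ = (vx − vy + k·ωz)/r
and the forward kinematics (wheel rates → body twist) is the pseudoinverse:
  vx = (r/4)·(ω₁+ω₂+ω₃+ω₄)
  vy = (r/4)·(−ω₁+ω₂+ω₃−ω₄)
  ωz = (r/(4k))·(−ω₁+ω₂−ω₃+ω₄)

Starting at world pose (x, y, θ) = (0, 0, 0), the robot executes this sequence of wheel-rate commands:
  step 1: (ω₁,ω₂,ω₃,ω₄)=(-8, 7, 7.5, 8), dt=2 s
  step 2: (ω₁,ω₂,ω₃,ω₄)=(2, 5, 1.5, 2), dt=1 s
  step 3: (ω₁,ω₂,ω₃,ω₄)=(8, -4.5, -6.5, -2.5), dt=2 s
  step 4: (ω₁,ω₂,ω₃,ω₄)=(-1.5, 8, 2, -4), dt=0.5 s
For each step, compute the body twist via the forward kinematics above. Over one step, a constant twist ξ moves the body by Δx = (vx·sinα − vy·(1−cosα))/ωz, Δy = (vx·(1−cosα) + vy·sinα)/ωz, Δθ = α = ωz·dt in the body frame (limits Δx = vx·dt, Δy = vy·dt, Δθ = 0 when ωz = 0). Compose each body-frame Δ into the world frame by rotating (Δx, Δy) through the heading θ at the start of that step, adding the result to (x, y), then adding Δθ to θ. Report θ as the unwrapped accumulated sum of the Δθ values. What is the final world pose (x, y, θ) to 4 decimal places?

step 1: ξ=(vx,vy,ωz)=(0.2175, 0.2175, 0.8942), dt=2.0 → body Δ=(-0.0583, 0.5332, 1.7885) → world pose (-0.0583, 0.5332, 1.7885)
step 2: ξ=(vx,vy,ωz)=(0.1575, 0.0375, 0.2019), dt=1.0 → body Δ=(0.1527, 0.0531, 0.2019) → world pose (-0.1431, 0.6708, 1.9904)
step 3: ξ=(vx,vy,ωz)=(-0.0825, -0.2475, -0.4904), dt=2.0 → body Δ=(-0.3637, -0.3447, -0.9808) → world pose (0.3199, 0.4791, 1.0096)
step 4: ξ=(vx,vy,ωz)=(0.0675, 0.2325, 0.2019), dt=0.5 → body Δ=(0.0278, 0.1178, 0.1010) → world pose (0.2350, 0.5654, 1.1106)

(0.2350, 0.5654, 1.1106)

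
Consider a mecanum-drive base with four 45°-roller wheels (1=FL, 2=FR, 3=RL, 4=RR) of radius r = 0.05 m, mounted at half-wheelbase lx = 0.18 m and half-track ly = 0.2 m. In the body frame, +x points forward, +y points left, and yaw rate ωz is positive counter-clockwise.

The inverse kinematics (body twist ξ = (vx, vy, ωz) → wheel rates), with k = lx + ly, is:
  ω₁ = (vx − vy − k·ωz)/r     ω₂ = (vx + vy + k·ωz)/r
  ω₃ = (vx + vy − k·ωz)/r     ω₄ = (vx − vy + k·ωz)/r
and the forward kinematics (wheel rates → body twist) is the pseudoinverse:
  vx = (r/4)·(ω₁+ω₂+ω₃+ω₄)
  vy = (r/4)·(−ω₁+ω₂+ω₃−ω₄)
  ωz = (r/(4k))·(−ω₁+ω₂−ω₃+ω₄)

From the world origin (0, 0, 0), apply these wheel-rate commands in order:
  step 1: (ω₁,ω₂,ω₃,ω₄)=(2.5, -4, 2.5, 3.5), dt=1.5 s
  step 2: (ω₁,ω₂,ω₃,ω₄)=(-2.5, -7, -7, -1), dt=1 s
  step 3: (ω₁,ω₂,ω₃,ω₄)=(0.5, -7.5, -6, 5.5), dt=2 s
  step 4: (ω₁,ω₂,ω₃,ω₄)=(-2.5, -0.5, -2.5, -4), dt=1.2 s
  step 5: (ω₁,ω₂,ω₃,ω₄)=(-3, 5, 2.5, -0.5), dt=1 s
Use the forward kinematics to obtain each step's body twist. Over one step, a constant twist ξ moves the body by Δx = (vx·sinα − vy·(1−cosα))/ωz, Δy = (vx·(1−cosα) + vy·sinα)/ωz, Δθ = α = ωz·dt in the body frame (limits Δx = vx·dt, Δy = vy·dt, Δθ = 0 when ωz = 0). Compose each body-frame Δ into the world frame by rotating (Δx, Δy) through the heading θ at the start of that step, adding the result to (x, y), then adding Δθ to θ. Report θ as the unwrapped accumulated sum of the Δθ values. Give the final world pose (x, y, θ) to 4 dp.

step 1: ξ=(vx,vy,ωz)=(0.0563, -0.0938, -0.1809), dt=1.5 → body Δ=(0.0644, -0.1503, -0.2714) → world pose (0.0644, -0.1503, -0.2714)
step 2: ξ=(vx,vy,ωz)=(-0.2188, -0.1313, 0.0493), dt=1.0 → body Δ=(-0.2154, -0.1366, 0.0493) → world pose (-0.1798, -0.2241, -0.2220)
step 3: ξ=(vx,vy,ωz)=(-0.0938, -0.2438, 0.1151), dt=2.0 → body Δ=(-0.1300, -0.5047, 0.2303) → world pose (-0.4177, -0.6878, 0.0082)
step 4: ξ=(vx,vy,ωz)=(-0.1188, 0.0438, 0.0164), dt=1.2 → body Δ=(-0.1430, 0.0511, 0.0197) → world pose (-0.5611, -0.6379, 0.0280)
step 5: ξ=(vx,vy,ωz)=(0.0500, 0.1375, 0.1645), dt=1.0 → body Δ=(0.0385, 0.1410, 0.1645) → world pose (-0.5266, -0.4959, 0.1924)

(-0.5266, -0.4959, 0.1924)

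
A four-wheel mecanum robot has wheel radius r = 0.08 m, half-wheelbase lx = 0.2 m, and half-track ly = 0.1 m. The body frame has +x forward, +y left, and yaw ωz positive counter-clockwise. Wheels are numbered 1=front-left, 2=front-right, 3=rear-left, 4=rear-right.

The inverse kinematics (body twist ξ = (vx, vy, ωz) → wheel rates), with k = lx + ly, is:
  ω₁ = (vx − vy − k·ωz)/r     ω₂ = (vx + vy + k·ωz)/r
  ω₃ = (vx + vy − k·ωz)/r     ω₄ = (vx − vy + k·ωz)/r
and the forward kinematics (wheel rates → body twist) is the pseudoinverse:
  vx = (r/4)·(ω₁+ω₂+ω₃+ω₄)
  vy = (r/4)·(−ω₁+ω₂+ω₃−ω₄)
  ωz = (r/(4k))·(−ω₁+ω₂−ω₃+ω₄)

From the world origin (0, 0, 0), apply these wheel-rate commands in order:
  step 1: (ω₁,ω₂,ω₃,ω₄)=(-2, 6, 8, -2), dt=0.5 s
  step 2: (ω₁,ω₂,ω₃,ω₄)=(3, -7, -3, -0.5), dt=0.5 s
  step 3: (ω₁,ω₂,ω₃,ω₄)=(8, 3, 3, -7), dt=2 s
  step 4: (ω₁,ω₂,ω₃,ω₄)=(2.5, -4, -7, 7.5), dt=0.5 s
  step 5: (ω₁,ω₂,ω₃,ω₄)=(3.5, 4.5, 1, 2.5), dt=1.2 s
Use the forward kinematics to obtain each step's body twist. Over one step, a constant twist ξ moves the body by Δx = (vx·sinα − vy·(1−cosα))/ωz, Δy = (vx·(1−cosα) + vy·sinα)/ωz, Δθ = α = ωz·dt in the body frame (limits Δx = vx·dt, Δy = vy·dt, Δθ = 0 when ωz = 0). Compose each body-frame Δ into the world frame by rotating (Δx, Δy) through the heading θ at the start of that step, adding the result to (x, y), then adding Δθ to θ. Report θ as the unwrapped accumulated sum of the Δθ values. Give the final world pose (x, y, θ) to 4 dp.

(-0.0478, -0.2403, -1.8500)

step 1: ξ=(vx,vy,ωz)=(0.2000, 0.3600, -0.1333), dt=0.5 → body Δ=(0.1059, 0.1765, -0.0667) → world pose (0.1059, 0.1765, -0.0667)
step 2: ξ=(vx,vy,ωz)=(-0.1500, -0.2500, -0.5000), dt=0.5 → body Δ=(-0.0898, -0.1144, -0.2500) → world pose (0.0087, 0.0684, -0.3167)
step 3: ξ=(vx,vy,ωz)=(0.1400, 0.1000, -1.0000), dt=2.0 → body Δ=(0.2689, -0.1073, -2.0000) → world pose (0.2309, -0.1173, -2.3167)
step 4: ξ=(vx,vy,ωz)=(-0.0200, -0.4200, 0.5333), dt=0.5 → body Δ=(0.0180, -0.2088, 0.2667) → world pose (0.0653, 0.0112, -2.0500)
step 5: ξ=(vx,vy,ωz)=(0.2300, -0.0100, 0.1667), dt=1.2 → body Δ=(0.2754, 0.0156, 0.2000) → world pose (-0.0478, -0.2403, -1.8500)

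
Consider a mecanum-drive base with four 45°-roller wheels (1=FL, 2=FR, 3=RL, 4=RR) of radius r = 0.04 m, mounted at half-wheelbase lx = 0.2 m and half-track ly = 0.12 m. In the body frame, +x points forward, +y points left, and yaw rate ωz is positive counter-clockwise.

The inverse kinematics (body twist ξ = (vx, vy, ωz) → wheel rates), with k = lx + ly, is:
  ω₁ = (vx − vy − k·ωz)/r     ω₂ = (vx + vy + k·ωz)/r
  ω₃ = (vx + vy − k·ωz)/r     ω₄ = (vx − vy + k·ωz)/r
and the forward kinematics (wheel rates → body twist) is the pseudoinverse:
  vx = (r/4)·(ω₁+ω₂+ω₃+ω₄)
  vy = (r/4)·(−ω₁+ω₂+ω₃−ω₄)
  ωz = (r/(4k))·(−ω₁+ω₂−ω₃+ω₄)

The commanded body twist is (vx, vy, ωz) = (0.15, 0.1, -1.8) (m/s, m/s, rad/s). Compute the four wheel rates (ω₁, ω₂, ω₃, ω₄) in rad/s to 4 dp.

(15.6500, -8.1500, 20.6500, -13.1500)

k = lx + ly = 0.2 + 0.12 = 0.3200;  k·ωz = 0.3200·-1.8 = -0.5760
ω₁ (FL) = (vx − vy − k·ωz)/r = 0.6260/0.04 = 15.6500
ω₂ (FR) = (vx + vy + k·ωz)/r = -0.3260/0.04 = -8.1500
ω₃ (RL) = (vx + vy − k·ωz)/r = 0.8260/0.04 = 20.6500
ω₄ (RR) = (vx − vy + k·ωz)/r = -0.5260/0.04 = -13.1500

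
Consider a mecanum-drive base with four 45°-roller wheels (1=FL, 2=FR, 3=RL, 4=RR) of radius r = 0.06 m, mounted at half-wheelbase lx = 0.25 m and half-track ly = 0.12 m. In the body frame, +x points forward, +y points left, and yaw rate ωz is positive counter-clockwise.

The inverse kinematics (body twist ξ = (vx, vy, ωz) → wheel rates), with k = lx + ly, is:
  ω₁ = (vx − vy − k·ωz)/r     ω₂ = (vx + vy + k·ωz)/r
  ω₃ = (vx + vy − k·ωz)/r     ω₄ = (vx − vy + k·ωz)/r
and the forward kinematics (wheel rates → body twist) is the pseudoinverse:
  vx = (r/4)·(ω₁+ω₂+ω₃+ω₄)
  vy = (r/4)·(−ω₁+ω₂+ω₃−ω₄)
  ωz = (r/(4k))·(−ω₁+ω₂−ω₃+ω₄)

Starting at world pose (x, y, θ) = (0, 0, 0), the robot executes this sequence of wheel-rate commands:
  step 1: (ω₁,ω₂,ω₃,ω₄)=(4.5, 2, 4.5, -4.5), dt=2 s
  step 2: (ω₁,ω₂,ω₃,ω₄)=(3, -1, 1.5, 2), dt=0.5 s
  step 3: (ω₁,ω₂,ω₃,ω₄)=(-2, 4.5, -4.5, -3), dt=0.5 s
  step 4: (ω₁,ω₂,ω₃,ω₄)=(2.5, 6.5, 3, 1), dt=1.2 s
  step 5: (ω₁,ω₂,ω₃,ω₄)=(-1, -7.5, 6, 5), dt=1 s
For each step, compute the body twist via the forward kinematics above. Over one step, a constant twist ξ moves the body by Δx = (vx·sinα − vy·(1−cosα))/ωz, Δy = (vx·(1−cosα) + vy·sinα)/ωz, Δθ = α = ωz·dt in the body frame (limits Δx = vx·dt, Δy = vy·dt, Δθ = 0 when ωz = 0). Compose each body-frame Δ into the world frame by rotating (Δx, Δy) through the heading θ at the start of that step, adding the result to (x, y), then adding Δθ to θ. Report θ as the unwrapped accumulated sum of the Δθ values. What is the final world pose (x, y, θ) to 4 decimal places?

step 1: ξ=(vx,vy,ωz)=(0.0975, 0.0975, -0.4662), dt=2.0 → body Δ=(0.2525, 0.0834, -0.9324) → world pose (0.2525, 0.0834, -0.9324)
step 2: ξ=(vx,vy,ωz)=(0.0825, -0.0675, -0.1419), dt=0.5 → body Δ=(0.0400, -0.0352, -0.0709) → world pose (0.2481, 0.0303, -1.0034)
step 3: ξ=(vx,vy,ωz)=(-0.0750, 0.0750, 0.3243), dt=0.5 → body Δ=(-0.0404, 0.0343, 0.1622) → world pose (0.2553, 0.0828, -0.8412)
step 4: ξ=(vx,vy,ωz)=(0.1950, 0.0900, 0.0811), dt=1.2 → body Δ=(0.2284, 0.1192, 0.0973) → world pose (0.4964, -0.0080, -0.7439)
step 5: ξ=(vx,vy,ωz)=(0.0375, -0.0825, -0.3041), dt=1.0 → body Δ=(0.0245, -0.0869, -0.3041) → world pose (0.4555, -0.0885, -1.0480)

(0.4555, -0.0885, -1.0480)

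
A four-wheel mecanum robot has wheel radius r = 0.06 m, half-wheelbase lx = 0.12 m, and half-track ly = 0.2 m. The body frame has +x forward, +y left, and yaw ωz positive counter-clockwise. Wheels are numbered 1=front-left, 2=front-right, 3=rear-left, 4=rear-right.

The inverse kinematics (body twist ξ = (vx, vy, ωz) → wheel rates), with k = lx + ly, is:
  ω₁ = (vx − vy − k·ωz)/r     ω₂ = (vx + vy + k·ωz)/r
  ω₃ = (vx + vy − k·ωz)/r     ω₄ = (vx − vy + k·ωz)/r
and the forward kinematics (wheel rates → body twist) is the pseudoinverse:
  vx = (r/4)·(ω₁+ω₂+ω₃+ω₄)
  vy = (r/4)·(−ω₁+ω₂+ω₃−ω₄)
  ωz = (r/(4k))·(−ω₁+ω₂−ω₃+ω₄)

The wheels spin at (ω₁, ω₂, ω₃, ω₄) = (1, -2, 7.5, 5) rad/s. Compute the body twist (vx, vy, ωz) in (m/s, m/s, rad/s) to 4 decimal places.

k = lx + ly = 0.12 + 0.2 = 0.3200
ω₁+ω₂+ω₃+ω₄ = 11.5000  →  vx = (0.06/4)·11.5000 = 0.1725
−ω₁+ω₂+ω₃−ω₄ = -0.5000  →  vy = (0.06/4)·-0.5000 = -0.0075
−ω₁+ω₂−ω₃+ω₄ = -5.5000  →  ωz = (0.06/1.2800)·-5.5000 = -0.2578

(0.1725, -0.0075, -0.2578)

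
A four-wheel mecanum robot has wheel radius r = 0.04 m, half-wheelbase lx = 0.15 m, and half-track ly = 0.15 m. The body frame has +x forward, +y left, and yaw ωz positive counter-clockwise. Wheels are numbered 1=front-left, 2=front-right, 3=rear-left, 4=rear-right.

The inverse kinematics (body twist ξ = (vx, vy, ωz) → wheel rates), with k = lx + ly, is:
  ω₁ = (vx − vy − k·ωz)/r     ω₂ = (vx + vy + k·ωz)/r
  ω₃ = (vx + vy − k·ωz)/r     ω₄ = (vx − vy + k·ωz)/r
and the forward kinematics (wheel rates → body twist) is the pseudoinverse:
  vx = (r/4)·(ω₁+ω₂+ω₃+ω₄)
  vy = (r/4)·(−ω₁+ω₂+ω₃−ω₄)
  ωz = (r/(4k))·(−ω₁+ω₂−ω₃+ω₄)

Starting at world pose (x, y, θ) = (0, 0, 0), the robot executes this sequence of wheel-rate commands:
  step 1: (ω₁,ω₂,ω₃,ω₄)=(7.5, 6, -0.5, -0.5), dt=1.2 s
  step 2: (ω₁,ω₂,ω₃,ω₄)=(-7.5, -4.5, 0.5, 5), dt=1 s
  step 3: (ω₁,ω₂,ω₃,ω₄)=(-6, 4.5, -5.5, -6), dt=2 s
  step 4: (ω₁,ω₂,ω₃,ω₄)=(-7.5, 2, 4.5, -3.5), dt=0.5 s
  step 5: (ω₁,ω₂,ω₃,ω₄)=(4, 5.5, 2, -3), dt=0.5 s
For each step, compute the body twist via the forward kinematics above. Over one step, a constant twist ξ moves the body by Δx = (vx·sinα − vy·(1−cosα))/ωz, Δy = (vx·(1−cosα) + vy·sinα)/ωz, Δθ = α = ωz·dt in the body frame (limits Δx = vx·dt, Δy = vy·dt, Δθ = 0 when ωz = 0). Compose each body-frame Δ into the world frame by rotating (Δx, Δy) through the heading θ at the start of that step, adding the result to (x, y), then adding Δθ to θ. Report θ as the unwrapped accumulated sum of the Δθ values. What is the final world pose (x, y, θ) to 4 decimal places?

step 1: ξ=(vx,vy,ωz)=(0.1250, -0.0150, -0.0500), dt=1.2 → body Δ=(0.1494, -0.0225, -0.0600) → world pose (0.1494, -0.0225, -0.0600)
step 2: ξ=(vx,vy,ωz)=(-0.0650, -0.0150, 0.2500), dt=1.0 → body Δ=(-0.0625, -0.0229, 0.2500) → world pose (0.0856, -0.0416, 0.1900)
step 3: ξ=(vx,vy,ωz)=(-0.1300, 0.1100, 0.3333), dt=2.0 → body Δ=(-0.3118, 0.1206, 0.6667) → world pose (-0.2433, 0.0179, 0.8567)
step 4: ξ=(vx,vy,ωz)=(-0.0450, 0.1750, 0.0500), dt=0.5 → body Δ=(-0.0236, 0.0872, 0.0250) → world pose (-0.3247, 0.0572, 0.8817)
step 5: ξ=(vx,vy,ωz)=(0.0850, 0.0650, -0.1167), dt=0.5 → body Δ=(0.0434, 0.0312, -0.0583) → world pose (-0.3212, 0.1105, 0.8233)

(-0.3212, 0.1105, 0.8233)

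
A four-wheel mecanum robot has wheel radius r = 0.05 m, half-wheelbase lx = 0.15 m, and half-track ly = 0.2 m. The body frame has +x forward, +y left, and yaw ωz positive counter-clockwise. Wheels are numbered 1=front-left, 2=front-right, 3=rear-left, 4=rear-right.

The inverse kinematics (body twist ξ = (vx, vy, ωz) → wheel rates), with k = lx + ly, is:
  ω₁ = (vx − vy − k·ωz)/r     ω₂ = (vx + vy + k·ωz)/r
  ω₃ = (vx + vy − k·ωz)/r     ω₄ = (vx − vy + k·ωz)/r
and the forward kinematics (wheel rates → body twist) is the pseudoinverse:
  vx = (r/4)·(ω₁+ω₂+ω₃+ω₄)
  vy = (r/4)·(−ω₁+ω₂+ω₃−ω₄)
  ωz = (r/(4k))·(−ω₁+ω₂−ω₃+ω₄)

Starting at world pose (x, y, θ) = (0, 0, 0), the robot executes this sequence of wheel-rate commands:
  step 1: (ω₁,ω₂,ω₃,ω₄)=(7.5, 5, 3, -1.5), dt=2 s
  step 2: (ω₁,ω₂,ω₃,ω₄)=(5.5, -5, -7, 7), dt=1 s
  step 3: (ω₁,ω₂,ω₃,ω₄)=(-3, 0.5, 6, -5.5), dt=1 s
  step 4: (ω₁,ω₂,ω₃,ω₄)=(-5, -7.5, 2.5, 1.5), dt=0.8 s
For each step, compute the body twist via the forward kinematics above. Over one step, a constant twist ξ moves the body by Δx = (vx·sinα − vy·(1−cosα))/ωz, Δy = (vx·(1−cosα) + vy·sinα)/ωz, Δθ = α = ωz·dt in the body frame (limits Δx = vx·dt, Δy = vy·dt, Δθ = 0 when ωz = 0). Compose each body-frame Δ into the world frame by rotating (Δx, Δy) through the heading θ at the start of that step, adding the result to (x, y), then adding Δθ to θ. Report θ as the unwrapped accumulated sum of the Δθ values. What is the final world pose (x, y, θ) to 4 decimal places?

step 1: ξ=(vx,vy,ωz)=(0.1750, 0.0250, -0.2500), dt=2.0 → body Δ=(0.3478, -0.0377, -0.5000) → world pose (0.3478, -0.0377, -0.5000)
step 2: ξ=(vx,vy,ωz)=(0.0063, -0.3063, 0.1250), dt=1.0 → body Δ=(0.0253, -0.3051, 0.1250) → world pose (0.2238, -0.3176, -0.3750)
step 3: ξ=(vx,vy,ωz)=(-0.0250, 0.1875, -0.2857), dt=1.0 → body Δ=(0.0019, 0.1885, -0.2857) → world pose (0.2947, -0.1429, -0.6607)
step 4: ξ=(vx,vy,ωz)=(-0.1062, -0.0188, -0.1250), dt=0.8 → body Δ=(-0.0856, -0.0107, -0.1000) → world pose (0.2205, -0.0989, -0.7607)

(0.2205, -0.0989, -0.7607)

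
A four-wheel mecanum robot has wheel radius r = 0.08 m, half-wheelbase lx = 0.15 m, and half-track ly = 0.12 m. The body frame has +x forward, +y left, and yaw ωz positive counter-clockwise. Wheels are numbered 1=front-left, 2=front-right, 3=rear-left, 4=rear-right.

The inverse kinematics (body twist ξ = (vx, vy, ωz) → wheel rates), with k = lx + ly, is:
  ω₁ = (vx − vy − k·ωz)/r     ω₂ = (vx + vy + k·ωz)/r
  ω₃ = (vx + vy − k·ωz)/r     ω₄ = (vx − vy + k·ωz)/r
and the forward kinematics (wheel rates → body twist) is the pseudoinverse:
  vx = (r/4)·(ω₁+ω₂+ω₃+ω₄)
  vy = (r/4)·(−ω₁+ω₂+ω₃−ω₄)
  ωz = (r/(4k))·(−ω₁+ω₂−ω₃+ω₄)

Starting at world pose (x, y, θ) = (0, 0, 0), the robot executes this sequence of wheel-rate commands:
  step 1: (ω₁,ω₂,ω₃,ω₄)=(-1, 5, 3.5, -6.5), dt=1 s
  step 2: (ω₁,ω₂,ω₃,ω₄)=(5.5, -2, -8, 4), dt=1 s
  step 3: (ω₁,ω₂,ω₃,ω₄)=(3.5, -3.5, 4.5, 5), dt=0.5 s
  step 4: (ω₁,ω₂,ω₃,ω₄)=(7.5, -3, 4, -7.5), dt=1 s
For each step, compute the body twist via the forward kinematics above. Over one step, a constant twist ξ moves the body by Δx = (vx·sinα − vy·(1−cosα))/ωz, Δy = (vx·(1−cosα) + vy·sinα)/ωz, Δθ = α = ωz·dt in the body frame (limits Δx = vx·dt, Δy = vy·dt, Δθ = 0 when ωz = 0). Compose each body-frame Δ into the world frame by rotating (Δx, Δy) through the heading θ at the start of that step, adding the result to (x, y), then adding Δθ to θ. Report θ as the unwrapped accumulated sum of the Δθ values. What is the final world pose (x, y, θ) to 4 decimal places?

(0.1195, -0.1595, -1.8333)

step 1: ξ=(vx,vy,ωz)=(0.0200, 0.3200, -0.2963), dt=1.0 → body Δ=(0.0668, 0.3124, -0.2963) → world pose (0.0668, 0.3124, -0.2963)
step 2: ξ=(vx,vy,ωz)=(-0.0100, -0.3900, 0.3333), dt=1.0 → body Δ=(0.0546, -0.3845, 0.3333) → world pose (0.0067, -0.0713, 0.0370)
step 3: ξ=(vx,vy,ωz)=(0.1900, -0.1500, -0.4815), dt=0.5 → body Δ=(0.0851, -0.0857, -0.2407) → world pose (0.0949, -0.1537, -0.2037)
step 4: ξ=(vx,vy,ωz)=(0.0200, 0.0200, -1.6296), dt=1.0 → body Δ=(0.0252, -0.0007, -1.6296) → world pose (0.1195, -0.1595, -1.8333)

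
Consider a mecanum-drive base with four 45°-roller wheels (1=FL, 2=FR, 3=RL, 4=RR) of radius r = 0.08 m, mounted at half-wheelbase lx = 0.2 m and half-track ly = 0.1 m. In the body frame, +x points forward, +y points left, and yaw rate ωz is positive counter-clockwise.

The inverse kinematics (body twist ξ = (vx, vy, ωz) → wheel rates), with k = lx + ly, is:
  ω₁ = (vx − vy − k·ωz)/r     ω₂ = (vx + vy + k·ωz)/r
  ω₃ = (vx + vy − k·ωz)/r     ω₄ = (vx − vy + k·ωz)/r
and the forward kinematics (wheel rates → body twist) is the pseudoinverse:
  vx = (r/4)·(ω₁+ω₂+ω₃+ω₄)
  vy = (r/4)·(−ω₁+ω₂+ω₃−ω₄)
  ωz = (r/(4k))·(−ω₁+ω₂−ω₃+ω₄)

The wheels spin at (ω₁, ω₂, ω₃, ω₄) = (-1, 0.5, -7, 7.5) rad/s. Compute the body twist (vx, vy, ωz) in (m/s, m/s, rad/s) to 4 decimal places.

k = lx + ly = 0.2 + 0.1 = 0.3000
ω₁+ω₂+ω₃+ω₄ = 0.0000  →  vx = (0.08/4)·0.0000 = 0.0000
−ω₁+ω₂+ω₃−ω₄ = -13.0000  →  vy = (0.08/4)·-13.0000 = -0.2600
−ω₁+ω₂−ω₃+ω₄ = 16.0000  →  ωz = (0.08/1.2000)·16.0000 = 1.0667

(0.0000, -0.2600, 1.0667)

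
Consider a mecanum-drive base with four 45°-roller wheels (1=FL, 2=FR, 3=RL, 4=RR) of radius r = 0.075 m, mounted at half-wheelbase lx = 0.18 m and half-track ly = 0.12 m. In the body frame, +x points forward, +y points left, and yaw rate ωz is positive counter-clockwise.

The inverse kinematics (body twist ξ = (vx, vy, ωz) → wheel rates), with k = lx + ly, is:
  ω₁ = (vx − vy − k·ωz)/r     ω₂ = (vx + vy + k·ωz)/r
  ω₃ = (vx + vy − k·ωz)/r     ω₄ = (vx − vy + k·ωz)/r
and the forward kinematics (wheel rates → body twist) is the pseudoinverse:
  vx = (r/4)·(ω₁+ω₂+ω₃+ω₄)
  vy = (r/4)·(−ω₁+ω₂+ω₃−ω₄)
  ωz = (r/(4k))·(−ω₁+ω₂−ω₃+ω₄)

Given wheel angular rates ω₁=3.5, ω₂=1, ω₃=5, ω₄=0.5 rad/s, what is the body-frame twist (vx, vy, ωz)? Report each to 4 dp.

(0.1875, 0.0375, -0.4375)

k = lx + ly = 0.18 + 0.12 = 0.3000
ω₁+ω₂+ω₃+ω₄ = 10.0000  →  vx = (0.075/4)·10.0000 = 0.1875
−ω₁+ω₂+ω₃−ω₄ = 2.0000  →  vy = (0.075/4)·2.0000 = 0.0375
−ω₁+ω₂−ω₃+ω₄ = -7.0000  →  ωz = (0.075/1.2000)·-7.0000 = -0.4375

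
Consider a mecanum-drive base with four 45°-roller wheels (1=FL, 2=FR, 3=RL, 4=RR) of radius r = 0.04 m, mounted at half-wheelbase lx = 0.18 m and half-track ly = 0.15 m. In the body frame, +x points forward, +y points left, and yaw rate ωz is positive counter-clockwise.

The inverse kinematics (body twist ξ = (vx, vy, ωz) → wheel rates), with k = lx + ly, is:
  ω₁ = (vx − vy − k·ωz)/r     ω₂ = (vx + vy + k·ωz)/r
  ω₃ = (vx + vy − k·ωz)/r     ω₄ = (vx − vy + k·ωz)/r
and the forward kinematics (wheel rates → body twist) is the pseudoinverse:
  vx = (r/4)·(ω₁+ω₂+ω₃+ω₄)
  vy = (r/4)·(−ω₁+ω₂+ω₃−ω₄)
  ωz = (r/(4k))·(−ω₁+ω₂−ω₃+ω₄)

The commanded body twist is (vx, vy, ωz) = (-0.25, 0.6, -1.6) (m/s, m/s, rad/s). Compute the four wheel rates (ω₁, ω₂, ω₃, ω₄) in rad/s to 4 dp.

k = lx + ly = 0.18 + 0.15 = 0.3300;  k·ωz = 0.3300·-1.6 = -0.5280
ω₁ (FL) = (vx − vy − k·ωz)/r = -0.3220/0.04 = -8.0500
ω₂ (FR) = (vx + vy + k·ωz)/r = -0.1780/0.04 = -4.4500
ω₃ (RL) = (vx + vy − k·ωz)/r = 0.8780/0.04 = 21.9500
ω₄ (RR) = (vx − vy + k·ωz)/r = -1.3780/0.04 = -34.4500

(-8.0500, -4.4500, 21.9500, -34.4500)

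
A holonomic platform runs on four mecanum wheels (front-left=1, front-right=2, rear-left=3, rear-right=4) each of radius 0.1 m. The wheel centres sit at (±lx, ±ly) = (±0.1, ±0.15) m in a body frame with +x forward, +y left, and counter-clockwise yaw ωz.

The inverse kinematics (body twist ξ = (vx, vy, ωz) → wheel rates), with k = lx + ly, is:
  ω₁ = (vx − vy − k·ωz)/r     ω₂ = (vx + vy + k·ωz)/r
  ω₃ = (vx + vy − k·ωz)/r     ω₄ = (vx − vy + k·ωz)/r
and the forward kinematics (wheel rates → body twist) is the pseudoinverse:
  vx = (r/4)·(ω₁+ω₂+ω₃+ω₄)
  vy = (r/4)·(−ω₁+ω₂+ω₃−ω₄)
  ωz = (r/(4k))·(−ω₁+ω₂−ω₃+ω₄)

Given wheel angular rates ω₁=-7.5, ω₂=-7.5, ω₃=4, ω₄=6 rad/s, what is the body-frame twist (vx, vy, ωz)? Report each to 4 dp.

(-0.1250, -0.0500, 0.2000)

k = lx + ly = 0.1 + 0.15 = 0.2500
ω₁+ω₂+ω₃+ω₄ = -5.0000  →  vx = (0.1/4)·-5.0000 = -0.1250
−ω₁+ω₂+ω₃−ω₄ = -2.0000  →  vy = (0.1/4)·-2.0000 = -0.0500
−ω₁+ω₂−ω₃+ω₄ = 2.0000  →  ωz = (0.1/1.0000)·2.0000 = 0.2000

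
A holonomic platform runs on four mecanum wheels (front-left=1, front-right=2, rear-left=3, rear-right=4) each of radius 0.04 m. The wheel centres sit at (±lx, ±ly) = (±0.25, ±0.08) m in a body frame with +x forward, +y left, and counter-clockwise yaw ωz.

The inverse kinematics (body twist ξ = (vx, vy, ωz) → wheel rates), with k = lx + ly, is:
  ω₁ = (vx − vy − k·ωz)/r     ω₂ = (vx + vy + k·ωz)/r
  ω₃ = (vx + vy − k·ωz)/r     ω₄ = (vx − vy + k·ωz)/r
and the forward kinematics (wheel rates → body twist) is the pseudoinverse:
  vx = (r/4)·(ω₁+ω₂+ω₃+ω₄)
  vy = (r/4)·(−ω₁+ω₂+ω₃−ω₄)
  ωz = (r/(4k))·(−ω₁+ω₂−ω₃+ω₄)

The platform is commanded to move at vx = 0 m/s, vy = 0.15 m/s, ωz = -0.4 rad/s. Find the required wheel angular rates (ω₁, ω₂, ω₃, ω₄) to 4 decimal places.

k = lx + ly = 0.25 + 0.08 = 0.3300;  k·ωz = 0.3300·-0.4 = -0.1320
ω₁ (FL) = (vx − vy − k·ωz)/r = -0.0180/0.04 = -0.4500
ω₂ (FR) = (vx + vy + k·ωz)/r = 0.0180/0.04 = 0.4500
ω₃ (RL) = (vx + vy − k·ωz)/r = 0.2820/0.04 = 7.0500
ω₄ (RR) = (vx − vy + k·ωz)/r = -0.2820/0.04 = -7.0500

(-0.4500, 0.4500, 7.0500, -7.0500)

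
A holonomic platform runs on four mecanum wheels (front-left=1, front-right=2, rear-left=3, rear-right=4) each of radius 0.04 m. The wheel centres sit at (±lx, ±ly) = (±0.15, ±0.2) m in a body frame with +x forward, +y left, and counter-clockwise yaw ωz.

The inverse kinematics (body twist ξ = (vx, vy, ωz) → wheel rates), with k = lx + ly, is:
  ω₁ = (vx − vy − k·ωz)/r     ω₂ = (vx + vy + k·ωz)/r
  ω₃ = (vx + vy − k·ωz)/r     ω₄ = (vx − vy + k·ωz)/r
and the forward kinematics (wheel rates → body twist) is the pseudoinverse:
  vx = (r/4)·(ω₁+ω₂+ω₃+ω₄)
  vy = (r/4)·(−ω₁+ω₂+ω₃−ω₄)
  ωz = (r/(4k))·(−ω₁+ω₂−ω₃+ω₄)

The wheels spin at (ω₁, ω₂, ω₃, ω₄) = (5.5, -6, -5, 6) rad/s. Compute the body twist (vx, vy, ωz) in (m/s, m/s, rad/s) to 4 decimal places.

k = lx + ly = 0.15 + 0.2 = 0.3500
ω₁+ω₂+ω₃+ω₄ = 0.5000  →  vx = (0.04/4)·0.5000 = 0.0050
−ω₁+ω₂+ω₃−ω₄ = -22.5000  →  vy = (0.04/4)·-22.5000 = -0.2250
−ω₁+ω₂−ω₃+ω₄ = -0.5000  →  ωz = (0.04/1.4000)·-0.5000 = -0.0143

(0.0050, -0.2250, -0.0143)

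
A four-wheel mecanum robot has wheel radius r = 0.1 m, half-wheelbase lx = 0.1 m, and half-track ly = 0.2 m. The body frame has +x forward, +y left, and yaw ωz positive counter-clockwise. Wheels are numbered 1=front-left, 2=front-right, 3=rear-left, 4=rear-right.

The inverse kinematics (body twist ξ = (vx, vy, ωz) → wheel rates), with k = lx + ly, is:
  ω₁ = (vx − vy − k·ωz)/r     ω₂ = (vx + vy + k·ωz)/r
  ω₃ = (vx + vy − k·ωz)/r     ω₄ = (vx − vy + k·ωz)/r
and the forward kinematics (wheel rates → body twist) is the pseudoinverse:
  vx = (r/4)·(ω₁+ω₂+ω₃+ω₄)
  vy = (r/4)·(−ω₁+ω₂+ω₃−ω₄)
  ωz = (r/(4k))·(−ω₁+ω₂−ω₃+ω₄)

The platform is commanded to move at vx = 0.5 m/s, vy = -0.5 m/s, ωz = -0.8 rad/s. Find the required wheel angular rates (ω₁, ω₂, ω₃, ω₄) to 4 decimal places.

(12.4000, -2.4000, 2.4000, 7.6000)

k = lx + ly = 0.1 + 0.2 = 0.3000;  k·ωz = 0.3000·-0.8 = -0.2400
ω₁ (FL) = (vx − vy − k·ωz)/r = 1.2400/0.1 = 12.4000
ω₂ (FR) = (vx + vy + k·ωz)/r = -0.2400/0.1 = -2.4000
ω₃ (RL) = (vx + vy − k·ωz)/r = 0.2400/0.1 = 2.4000
ω₄ (RR) = (vx − vy + k·ωz)/r = 0.7600/0.1 = 7.6000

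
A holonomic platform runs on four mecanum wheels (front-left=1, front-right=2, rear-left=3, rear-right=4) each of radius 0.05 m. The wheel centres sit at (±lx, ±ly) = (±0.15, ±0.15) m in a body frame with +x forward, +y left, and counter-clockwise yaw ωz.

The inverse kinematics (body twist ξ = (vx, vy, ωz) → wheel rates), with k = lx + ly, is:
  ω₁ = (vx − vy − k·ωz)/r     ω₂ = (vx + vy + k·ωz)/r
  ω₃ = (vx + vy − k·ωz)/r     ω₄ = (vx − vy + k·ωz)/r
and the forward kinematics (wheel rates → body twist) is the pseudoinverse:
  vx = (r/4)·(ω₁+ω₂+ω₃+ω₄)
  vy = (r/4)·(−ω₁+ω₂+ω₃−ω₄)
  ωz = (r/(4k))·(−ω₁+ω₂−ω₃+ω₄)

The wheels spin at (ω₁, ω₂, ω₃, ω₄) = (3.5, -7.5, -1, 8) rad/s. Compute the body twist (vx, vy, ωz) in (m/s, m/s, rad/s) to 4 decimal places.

(0.0375, -0.2500, -0.0833)

k = lx + ly = 0.15 + 0.15 = 0.3000
ω₁+ω₂+ω₃+ω₄ = 3.0000  →  vx = (0.05/4)·3.0000 = 0.0375
−ω₁+ω₂+ω₃−ω₄ = -20.0000  →  vy = (0.05/4)·-20.0000 = -0.2500
−ω₁+ω₂−ω₃+ω₄ = -2.0000  →  ωz = (0.05/1.2000)·-2.0000 = -0.0833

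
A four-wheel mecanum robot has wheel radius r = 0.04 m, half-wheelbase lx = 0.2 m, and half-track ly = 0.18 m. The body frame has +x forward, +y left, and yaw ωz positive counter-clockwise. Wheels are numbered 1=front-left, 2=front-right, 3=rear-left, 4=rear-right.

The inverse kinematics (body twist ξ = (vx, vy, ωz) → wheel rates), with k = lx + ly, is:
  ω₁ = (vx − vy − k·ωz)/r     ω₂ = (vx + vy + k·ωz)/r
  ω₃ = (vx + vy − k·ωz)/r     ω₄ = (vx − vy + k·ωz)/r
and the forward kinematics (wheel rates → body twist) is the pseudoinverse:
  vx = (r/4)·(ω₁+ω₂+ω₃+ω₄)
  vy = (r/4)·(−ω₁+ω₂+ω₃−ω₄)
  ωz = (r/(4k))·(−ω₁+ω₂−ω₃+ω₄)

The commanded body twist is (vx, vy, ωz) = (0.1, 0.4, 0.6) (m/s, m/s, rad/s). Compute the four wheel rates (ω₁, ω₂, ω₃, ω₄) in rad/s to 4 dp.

k = lx + ly = 0.2 + 0.18 = 0.3800;  k·ωz = 0.3800·0.6 = 0.2280
ω₁ (FL) = (vx − vy − k·ωz)/r = -0.5280/0.04 = -13.2000
ω₂ (FR) = (vx + vy + k·ωz)/r = 0.7280/0.04 = 18.2000
ω₃ (RL) = (vx + vy − k·ωz)/r = 0.2720/0.04 = 6.8000
ω₄ (RR) = (vx − vy + k·ωz)/r = -0.0720/0.04 = -1.8000

(-13.2000, 18.2000, 6.8000, -1.8000)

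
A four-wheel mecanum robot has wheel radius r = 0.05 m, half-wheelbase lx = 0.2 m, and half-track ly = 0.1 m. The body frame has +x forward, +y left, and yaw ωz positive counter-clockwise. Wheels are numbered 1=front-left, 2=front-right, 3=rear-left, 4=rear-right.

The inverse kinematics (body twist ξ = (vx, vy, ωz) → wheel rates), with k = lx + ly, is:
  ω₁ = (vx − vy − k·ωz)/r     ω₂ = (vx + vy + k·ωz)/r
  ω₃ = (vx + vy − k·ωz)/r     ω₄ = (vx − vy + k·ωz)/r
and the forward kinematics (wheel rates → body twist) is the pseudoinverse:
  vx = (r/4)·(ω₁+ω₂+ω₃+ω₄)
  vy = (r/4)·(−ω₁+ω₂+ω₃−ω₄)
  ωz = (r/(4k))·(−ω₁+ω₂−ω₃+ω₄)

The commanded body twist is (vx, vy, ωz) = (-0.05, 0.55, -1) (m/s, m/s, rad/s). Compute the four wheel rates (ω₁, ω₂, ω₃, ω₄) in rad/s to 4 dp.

(-6.0000, 4.0000, 16.0000, -18.0000)

k = lx + ly = 0.2 + 0.1 = 0.3000;  k·ωz = 0.3000·-1 = -0.3000
ω₁ (FL) = (vx − vy − k·ωz)/r = -0.3000/0.05 = -6.0000
ω₂ (FR) = (vx + vy + k·ωz)/r = 0.2000/0.05 = 4.0000
ω₃ (RL) = (vx + vy − k·ωz)/r = 0.8000/0.05 = 16.0000
ω₄ (RR) = (vx − vy + k·ωz)/r = -0.9000/0.05 = -18.0000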